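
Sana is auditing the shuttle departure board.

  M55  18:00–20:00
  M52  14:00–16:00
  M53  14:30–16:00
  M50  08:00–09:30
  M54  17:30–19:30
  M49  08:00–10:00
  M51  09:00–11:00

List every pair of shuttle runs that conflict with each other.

M49 & M50, M49 & M51, M50 & M51, M52 & M53, M54 & M55

Sorted by start: M49, M50, M51, M52, M53, M54, M55.
M50 starts before M49 ends → M49 and M50 overlap.
M51 starts before M49 ends → M49 and M51 overlap.
M52 starts after M49 ends, so nothing later overlaps M49 either.
M51 starts before M50 ends → M50 and M51 overlap.
M52 starts after M50 ends, so nothing later overlaps M50 either.
M52 starts after M51 ends, so nothing later overlaps M51 either.
M53 starts before M52 ends → M52 and M53 overlap.
M54 starts after M52 ends, so nothing later overlaps M52 either.
M54 starts after M53 ends, so nothing later overlaps M53 either.
M55 starts before M54 ends → M54 and M55 overlap.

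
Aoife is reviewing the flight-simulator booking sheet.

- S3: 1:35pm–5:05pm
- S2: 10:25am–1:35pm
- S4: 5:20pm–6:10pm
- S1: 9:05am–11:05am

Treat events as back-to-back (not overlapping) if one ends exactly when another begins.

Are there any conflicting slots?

Sorted by start: S1, S2, S3, S4.
S2 starts before S1 ends → S1 and S2 overlap.
That's a conflict, so the schedule is not conflict-free.

Yes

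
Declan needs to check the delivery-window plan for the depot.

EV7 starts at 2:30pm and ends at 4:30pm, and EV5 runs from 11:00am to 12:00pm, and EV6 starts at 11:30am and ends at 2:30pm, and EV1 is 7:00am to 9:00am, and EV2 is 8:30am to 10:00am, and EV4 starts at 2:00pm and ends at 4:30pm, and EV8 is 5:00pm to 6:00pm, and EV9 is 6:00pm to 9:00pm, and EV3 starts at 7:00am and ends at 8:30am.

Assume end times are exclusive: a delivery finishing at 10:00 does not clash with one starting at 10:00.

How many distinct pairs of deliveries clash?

Sorted by start: EV1, EV3, EV2, EV5, EV6, EV4, EV7, EV8, EV9.
EV3 starts before EV1 ends → EV1 and EV3 overlap.
EV2 starts before EV1 ends → EV1 and EV2 overlap.
EV5 starts after EV1 ends — done with EV1.
EV2 starts exactly when EV3 ends (back-to-back, no overlap) — done with EV3.
EV5 starts after EV2 ends — done with EV2.
EV6 starts before EV5 ends → EV5 and EV6 overlap.
EV4 starts after EV5 ends — done with EV5.
EV4 starts before EV6 ends → EV6 and EV4 overlap.
EV7 starts exactly when EV6 ends (back-to-back, no overlap) — done with EV6.
EV7 starts before EV4 ends → EV4 and EV7 overlap.
EV8 starts after EV4 ends — done with EV4.
EV8 starts after EV7 ends — done with EV7.
EV9 starts exactly when EV8 ends (back-to-back, no overlap).
Overlapping pairs: EV1 & EV2, EV1 & EV3, EV4 & EV6, EV4 & EV7, EV5 & EV6 — 5 in total.

5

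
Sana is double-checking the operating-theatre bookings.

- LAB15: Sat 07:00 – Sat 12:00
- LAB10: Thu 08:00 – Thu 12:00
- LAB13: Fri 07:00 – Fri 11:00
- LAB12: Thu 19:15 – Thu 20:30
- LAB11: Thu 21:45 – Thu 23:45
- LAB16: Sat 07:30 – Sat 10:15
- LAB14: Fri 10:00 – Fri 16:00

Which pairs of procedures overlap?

Sorted by start: LAB10, LAB12, LAB11, LAB13, LAB14, LAB15, LAB16.
LAB12 starts after LAB10 ends; LAB10 is clear from here.
LAB11 starts after LAB12 ends; LAB12 is clear from here.
LAB13 starts after LAB11 ends; LAB11 is clear from here.
LAB14 starts before LAB13 ends → LAB13 and LAB14 overlap.
LAB15 starts after LAB13 ends; LAB13 is clear from here.
LAB15 starts after LAB14 ends; LAB14 is clear from here.
LAB16 starts before LAB15 ends → LAB15 and LAB16 overlap.

LAB13 & LAB14, LAB15 & LAB16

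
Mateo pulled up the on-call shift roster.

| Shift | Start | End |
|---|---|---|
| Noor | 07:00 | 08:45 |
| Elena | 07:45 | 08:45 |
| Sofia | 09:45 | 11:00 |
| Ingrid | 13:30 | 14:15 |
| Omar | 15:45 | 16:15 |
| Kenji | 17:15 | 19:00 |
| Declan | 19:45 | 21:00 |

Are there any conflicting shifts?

Yes

Sorted by start: Noor, Elena, Sofia, Ingrid, Omar, Kenji, Declan.
Elena starts before Noor ends → Noor and Elena overlap.
That's a conflict, so the schedule is not conflict-free.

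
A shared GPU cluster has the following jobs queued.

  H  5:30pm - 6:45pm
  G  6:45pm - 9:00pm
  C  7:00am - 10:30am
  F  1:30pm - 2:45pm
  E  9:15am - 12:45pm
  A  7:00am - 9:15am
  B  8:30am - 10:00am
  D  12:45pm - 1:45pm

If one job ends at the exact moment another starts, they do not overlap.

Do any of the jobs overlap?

Yes

Sorted by start: A, C, B, E, D, F, H, G.
C starts before A ends → A and C overlap.
That's a conflict, so the schedule is not conflict-free.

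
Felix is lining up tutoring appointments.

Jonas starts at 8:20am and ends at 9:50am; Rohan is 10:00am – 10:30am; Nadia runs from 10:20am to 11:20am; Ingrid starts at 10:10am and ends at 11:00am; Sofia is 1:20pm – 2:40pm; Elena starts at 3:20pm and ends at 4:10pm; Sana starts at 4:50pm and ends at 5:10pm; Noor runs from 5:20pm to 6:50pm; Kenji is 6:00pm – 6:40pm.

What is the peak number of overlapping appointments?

3

Walk through starts and ends in time order (an end at T is processed before a start at T):
8:20am start Jonas → 1
9:50am end Jonas → 0
10:00am start Rohan → 1
10:10am start Ingrid → 2
10:20am start Nadia → 3
10:30am end Rohan → 2
11:00am end Ingrid → 1
11:20am end Nadia → 0
1:20pm start Sofia → 1
2:40pm end Sofia → 0
3:20pm start Elena → 1
4:10pm end Elena → 0
4:50pm start Sana → 1
5:10pm end Sana → 0
5:20pm start Noor → 1
6:00pm start Kenji → 2
6:40pm end Kenji → 1
6:50pm end Noor → 0
Peak is 3, at 10:20am (Ingrid, Nadia, Rohan).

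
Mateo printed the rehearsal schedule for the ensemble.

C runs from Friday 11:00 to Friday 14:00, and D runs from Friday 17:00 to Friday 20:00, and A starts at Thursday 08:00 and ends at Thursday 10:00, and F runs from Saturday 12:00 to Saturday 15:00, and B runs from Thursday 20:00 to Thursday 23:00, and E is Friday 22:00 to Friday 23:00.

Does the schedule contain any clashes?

Check each pair: they overlap iff neither finishes before the other starts.
Sorted by start: A, B, C, D, E, F.
B starts after A ends, so nothing later overlaps A either.
C starts after B ends, so nothing later overlaps B either.
D starts after C ends, so nothing later overlaps C either.
E starts after D ends, so nothing later overlaps D either.
F starts after E ends.
Every pair is clear; the schedule has no overlaps.

No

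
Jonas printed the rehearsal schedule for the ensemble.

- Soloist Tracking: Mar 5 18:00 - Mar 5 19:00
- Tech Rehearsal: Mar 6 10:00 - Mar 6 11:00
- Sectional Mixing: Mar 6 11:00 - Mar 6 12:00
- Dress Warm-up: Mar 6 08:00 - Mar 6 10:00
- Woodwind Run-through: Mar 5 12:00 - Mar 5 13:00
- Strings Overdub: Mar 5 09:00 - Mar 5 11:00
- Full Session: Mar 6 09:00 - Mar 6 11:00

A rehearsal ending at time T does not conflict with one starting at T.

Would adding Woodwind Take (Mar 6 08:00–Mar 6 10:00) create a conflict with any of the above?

Yes — it overlaps Dress Warm-up, Full Session

Strings Overdub: ends Mar 5 11:00 at or before Woodwind Take starts Mar 6 08:00 → clear.
Woodwind Run-through: ends Mar 5 13:00 at or before Woodwind Take starts Mar 6 08:00 → clear.
Soloist Tracking: ends Mar 5 19:00 at or before Woodwind Take starts Mar 6 08:00 → clear.
Dress Warm-up: starts Mar 6 08:00 before Woodwind Take ends Mar 6 10:00, and ends Mar 6 10:00 after Woodwind Take starts Mar 6 08:00 → overlap.
Full Session: starts Mar 6 09:00 before Woodwind Take ends Mar 6 10:00, and ends Mar 6 11:00 after Woodwind Take starts Mar 6 08:00 → overlap.
Tech Rehearsal: starts Mar 6 10:00 at or after Woodwind Take ends Mar 6 10:00 → clear.
Sectional Mixing: starts Mar 6 11:00 at or after Woodwind Take ends Mar 6 10:00 → clear.
Woodwind Take overlaps Dress Warm-up, Full Session.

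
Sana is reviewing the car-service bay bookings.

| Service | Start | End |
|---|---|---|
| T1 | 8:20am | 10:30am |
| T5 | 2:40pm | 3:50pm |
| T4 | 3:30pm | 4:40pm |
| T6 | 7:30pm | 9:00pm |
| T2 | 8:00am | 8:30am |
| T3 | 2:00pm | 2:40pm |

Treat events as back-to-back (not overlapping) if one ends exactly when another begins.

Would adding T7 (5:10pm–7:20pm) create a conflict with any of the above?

No — it doesn't clash with anything

T2: ends 8:30am at or before T7 starts 5:10pm → clear.
T1: ends 10:30am at or before T7 starts 5:10pm → clear.
T3: ends 2:40pm at or before T7 starts 5:10pm → clear.
T5: ends 3:50pm at or before T7 starts 5:10pm → clear.
T4: ends 4:40pm at or before T7 starts 5:10pm → clear.
T6: starts 7:30pm at or after T7 ends 7:20pm → clear.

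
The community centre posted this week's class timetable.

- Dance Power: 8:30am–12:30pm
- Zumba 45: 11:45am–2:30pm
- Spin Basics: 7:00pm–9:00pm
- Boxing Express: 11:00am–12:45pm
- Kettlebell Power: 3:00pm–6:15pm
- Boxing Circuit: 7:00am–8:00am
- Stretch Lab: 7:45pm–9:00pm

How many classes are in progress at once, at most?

Sweep the timeline, counting +1 at each start and −1 at each end (ends before starts at a tie):
7:00am start Boxing Circuit → 1
8:00am end Boxing Circuit → 0
8:30am start Dance Power → 1
11:00am start Boxing Express → 2
11:45am start Zumba 45 → 3
12:30pm end Dance Power → 2
12:45pm end Boxing Express → 1
2:30pm end Zumba 45 → 0
3:00pm start Kettlebell Power → 1
6:15pm end Kettlebell Power → 0
7:00pm start Spin Basics → 1
7:45pm start Stretch Lab → 2
9:00pm end Spin Basics → 1
9:00pm end Stretch Lab → 0
Peak is 3, at 11:45am (Boxing Express, Dance Power, Zumba 45).

3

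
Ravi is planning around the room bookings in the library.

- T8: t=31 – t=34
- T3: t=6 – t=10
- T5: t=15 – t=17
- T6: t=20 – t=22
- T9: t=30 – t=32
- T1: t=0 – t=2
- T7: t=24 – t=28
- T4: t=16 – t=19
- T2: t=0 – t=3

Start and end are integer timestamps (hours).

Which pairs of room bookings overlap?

T1 & T2, T4 & T5, T8 & T9

Check each pair: they overlap iff neither finishes before the other starts.
Sorted by start: T1, T2, T3, T5, T4, T6, T7, T9, T8.
T2 starts before T1 ends → T1 and T2 overlap.
T3 starts after T1 ends, so nothing later overlaps T1 either.
T3 starts after T2 ends, so nothing later overlaps T2 either.
T5 starts after T3 ends, so nothing later overlaps T3 either.
T4 starts before T5 ends → T5 and T4 overlap.
T6 starts after T5 ends, so nothing later overlaps T5 either.
T6 starts after T4 ends, so nothing later overlaps T4 either.
T7 starts after T6 ends, so nothing later overlaps T6 either.
T9 starts after T7 ends, so nothing later overlaps T7 either.
T8 starts before T9 ends → T9 and T8 overlap.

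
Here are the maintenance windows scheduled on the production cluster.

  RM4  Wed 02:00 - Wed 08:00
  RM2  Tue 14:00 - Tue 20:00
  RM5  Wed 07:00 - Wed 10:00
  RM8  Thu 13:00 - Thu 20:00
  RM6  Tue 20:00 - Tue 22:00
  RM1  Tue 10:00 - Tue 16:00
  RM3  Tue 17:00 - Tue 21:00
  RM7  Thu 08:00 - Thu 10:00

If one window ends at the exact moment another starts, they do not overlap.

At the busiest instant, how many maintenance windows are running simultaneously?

Sort all start/end points and keep a running count:
Tue 10:00 start RM1 → 1
Tue 14:00 start RM2 → 2
Tue 16:00 end RM1 → 1
Tue 17:00 start RM3 → 2
Tue 20:00 end RM2 → 1
Tue 20:00 start RM6 → 2
Tue 21:00 end RM3 → 1
Tue 22:00 end RM6 → 0
Wed 02:00 start RM4 → 1
Wed 07:00 start RM5 → 2
Wed 08:00 end RM4 → 1
Wed 10:00 end RM5 → 0
Thu 08:00 start RM7 → 1
Thu 10:00 end RM7 → 0
Thu 13:00 start RM8 → 1
Thu 20:00 end RM8 → 0
Peak is 2, at Tue 14:00 (RM1, RM2).

2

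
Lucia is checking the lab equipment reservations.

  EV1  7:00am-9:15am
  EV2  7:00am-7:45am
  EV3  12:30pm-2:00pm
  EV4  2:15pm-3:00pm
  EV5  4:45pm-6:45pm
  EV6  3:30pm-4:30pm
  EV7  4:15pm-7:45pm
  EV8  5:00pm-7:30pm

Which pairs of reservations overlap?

EV1 & EV2, EV5 & EV7, EV5 & EV8, EV6 & EV7, EV7 & EV8

Check each pair: they overlap iff neither finishes before the other starts.
Sorted by start: EV1, EV2, EV3, EV4, EV6, EV7, EV5, EV8.
EV2 starts before EV1 ends → EV1 and EV2 overlap.
EV3 starts after EV1 ends, so nothing later overlaps EV1 either.
EV3 starts after EV2 ends, so nothing later overlaps EV2 either.
EV4 starts after EV3 ends, so nothing later overlaps EV3 either.
EV6 starts after EV4 ends, so nothing later overlaps EV4 either.
EV7 starts before EV6 ends → EV6 and EV7 overlap.
EV5 starts after EV6 ends, so nothing later overlaps EV6 either.
EV5 starts before EV7 ends → EV7 and EV5 overlap.
EV8 starts before EV7 ends → EV7 and EV8 overlap.
EV8 starts before EV5 ends → EV5 and EV8 overlap.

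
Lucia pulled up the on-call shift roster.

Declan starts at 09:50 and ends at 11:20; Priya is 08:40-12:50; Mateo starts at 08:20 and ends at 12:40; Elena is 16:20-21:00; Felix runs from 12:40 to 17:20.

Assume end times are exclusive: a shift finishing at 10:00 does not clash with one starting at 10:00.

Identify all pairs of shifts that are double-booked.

Declan & Mateo, Declan & Priya, Elena & Felix, Felix & Priya, Mateo & Priya

Sorted by start: Mateo, Priya, Declan, Felix, Elena.
Priya starts before Mateo ends → Mateo and Priya overlap.
Declan starts before Mateo ends → Mateo and Declan overlap.
Felix starts exactly when Mateo ends (back-to-back, no overlap) — done with Mateo.
Declan starts before Priya ends → Priya and Declan overlap.
Felix starts before Priya ends → Priya and Felix overlap.
Elena starts after Priya ends.
Felix starts after Declan ends — done with Declan.
Elena starts before Felix ends → Felix and Elena overlap.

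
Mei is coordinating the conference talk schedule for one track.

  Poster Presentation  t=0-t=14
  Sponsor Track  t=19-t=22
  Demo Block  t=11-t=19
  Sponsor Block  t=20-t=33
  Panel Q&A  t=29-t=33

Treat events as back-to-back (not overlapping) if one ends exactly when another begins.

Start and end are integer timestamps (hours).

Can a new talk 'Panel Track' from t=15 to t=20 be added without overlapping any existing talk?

Poster Presentation: ends t=14 at or before Panel Track starts t=15 → clear.
Demo Block: starts t=11 before Panel Track ends t=20, and ends t=19 after Panel Track starts t=15 → overlap.
Sponsor Track: starts t=19 before Panel Track ends t=20, and ends t=22 after Panel Track starts t=15 → overlap.
Sponsor Block: starts t=20 at or after Panel Track ends t=20 → clear.
Panel Q&A: starts t=29 at or after Panel Track ends t=20 → clear.
Panel Track overlaps Sponsor Track, Demo Block.

No — it overlaps Demo Block, Sponsor Track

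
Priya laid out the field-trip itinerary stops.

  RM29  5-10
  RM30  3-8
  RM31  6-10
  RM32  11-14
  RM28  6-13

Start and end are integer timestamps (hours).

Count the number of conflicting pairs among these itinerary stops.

Sorted by start: RM30, RM29, RM28, RM31, RM32.
RM29 starts before RM30 ends → RM30 and RM29 overlap.
RM28 starts before RM30 ends → RM30 and RM28 overlap.
RM31 starts before RM30 ends → RM30 and RM31 overlap.
RM32 starts after RM30 ends.
RM28 starts before RM29 ends → RM29 and RM28 overlap.
RM31 starts before RM29 ends → RM29 and RM31 overlap.
RM32 starts after RM29 ends.
RM31 starts before RM28 ends → RM28 and RM31 overlap.
RM32 starts before RM28 ends → RM28 and RM32 overlap.
RM32 starts after RM31 ends.
Overlapping pairs: RM28 & RM29, RM28 & RM30, RM28 & RM31, RM28 & RM32, RM29 & RM30, RM29 & RM31, RM30 & RM31 — 7 in total.

7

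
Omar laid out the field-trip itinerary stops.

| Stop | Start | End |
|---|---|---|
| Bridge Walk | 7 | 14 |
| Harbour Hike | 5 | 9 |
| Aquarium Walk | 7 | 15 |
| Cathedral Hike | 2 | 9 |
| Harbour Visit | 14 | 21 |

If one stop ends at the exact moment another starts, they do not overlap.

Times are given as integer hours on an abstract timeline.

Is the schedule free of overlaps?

Sorted by start: Cathedral Hike, Harbour Hike, Aquarium Walk, Bridge Walk, Harbour Visit.
Harbour Hike starts before Cathedral Hike ends → Cathedral Hike and Harbour Hike overlap.
That's a conflict, so the schedule is not conflict-free.

No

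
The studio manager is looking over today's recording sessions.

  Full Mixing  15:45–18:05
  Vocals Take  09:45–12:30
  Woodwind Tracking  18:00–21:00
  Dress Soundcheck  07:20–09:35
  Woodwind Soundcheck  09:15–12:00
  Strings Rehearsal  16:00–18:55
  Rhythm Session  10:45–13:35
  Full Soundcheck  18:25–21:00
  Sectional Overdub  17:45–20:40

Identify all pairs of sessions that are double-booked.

Sorted by start: Dress Soundcheck, Woodwind Soundcheck, Vocals Take, Rhythm Session, Full Mixing, Strings Rehearsal, Sectional Overdub, Woodwind Tracking, Full Soundcheck.
Woodwind Soundcheck starts before Dress Soundcheck ends → Dress Soundcheck and Woodwind Soundcheck overlap.
Vocals Take starts after Dress Soundcheck ends, so nothing later overlaps Dress Soundcheck either.
Vocals Take starts before Woodwind Soundcheck ends → Woodwind Soundcheck and Vocals Take overlap.
Rhythm Session starts before Woodwind Soundcheck ends → Woodwind Soundcheck and Rhythm Session overlap.
Full Mixing starts after Woodwind Soundcheck ends, so nothing later overlaps Woodwind Soundcheck either.
Rhythm Session starts before Vocals Take ends → Vocals Take and Rhythm Session overlap.
Full Mixing starts after Vocals Take ends, so nothing later overlaps Vocals Take either.
Full Mixing starts after Rhythm Session ends, so nothing later overlaps Rhythm Session either.
Strings Rehearsal starts before Full Mixing ends → Full Mixing and Strings Rehearsal overlap.
Sectional Overdub starts before Full Mixing ends → Full Mixing and Sectional Overdub overlap.
Woodwind Tracking starts before Full Mixing ends → Full Mixing and Woodwind Tracking overlap.
Full Soundcheck starts after Full Mixing ends.
Sectional Overdub starts before Strings Rehearsal ends → Strings Rehearsal and Sectional Overdub overlap.
Woodwind Tracking starts before Strings Rehearsal ends → Strings Rehearsal and Woodwind Tracking overlap.
Full Soundcheck starts before Strings Rehearsal ends → Strings Rehearsal and Full Soundcheck overlap.
Woodwind Tracking starts before Sectional Overdub ends → Sectional Overdub and Woodwind Tracking overlap.
Full Soundcheck starts before Sectional Overdub ends → Sectional Overdub and Full Soundcheck overlap.
Full Soundcheck starts before Woodwind Tracking ends → Woodwind Tracking and Full Soundcheck overlap.

Dress Soundcheck & Woodwind Soundcheck, Full Mixing & Sectional Overdub, Full Mixing & Strings Rehearsal, Full Mixing & Woodwind Tracking, Full Soundcheck & Sectional Overdub, Full Soundcheck & Strings Rehearsal, Full Soundcheck & Woodwind Tracking, Rhythm Session & Vocals Take, Rhythm Session & Woodwind Soundcheck, Sectional Overdub & Strings Rehearsal, Sectional Overdub & Woodwind Tracking, Strings Rehearsal & Woodwind Tracking, Vocals Take & Woodwind Soundcheck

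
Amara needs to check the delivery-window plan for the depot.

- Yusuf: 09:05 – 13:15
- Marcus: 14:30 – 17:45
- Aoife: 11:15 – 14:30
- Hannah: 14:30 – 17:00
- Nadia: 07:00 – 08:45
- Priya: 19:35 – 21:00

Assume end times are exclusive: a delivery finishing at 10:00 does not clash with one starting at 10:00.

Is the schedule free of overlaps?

Sorted by start: Nadia, Yusuf, Aoife, Marcus, Hannah, Priya.
Yusuf starts after Nadia ends — done with Nadia.
Aoife starts before Yusuf ends → Yusuf and Aoife overlap.
That's a conflict, so the schedule is not conflict-free.

No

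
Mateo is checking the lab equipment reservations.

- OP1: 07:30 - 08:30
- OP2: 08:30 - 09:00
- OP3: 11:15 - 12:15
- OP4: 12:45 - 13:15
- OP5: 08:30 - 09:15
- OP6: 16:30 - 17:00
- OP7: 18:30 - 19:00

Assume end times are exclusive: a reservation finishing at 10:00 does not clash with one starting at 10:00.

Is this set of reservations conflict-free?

Check each pair: they overlap iff neither finishes before the other starts.
Sorted by start: OP1, OP2, OP5, OP3, OP4, OP6, OP7.
OP2 starts exactly when OP1 ends (back-to-back, no overlap), so OP1 has no further overlaps.
OP5 starts before OP2 ends → OP2 and OP5 overlap.
That's a conflict, so the schedule is not conflict-free.

No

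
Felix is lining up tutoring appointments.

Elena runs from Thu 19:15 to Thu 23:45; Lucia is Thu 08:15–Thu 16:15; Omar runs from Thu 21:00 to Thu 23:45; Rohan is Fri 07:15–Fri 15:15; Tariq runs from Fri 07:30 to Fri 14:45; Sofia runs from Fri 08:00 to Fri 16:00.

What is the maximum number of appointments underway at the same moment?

3

Walk through starts and ends in time order (an end at T is processed before a start at T):
Thu 08:15 start Lucia → 1
Thu 16:15 end Lucia → 0
Thu 19:15 start Elena → 1
Thu 21:00 start Omar → 2
Thu 23:45 end Elena → 1
Thu 23:45 end Omar → 0
Fri 07:15 start Rohan → 1
Fri 07:30 start Tariq → 2
Fri 08:00 start Sofia → 3
Fri 14:45 end Tariq → 2
Fri 15:15 end Rohan → 1
Fri 16:00 end Sofia → 0
Peak is 3, at Fri 08:00 (Rohan, Sofia, Tariq).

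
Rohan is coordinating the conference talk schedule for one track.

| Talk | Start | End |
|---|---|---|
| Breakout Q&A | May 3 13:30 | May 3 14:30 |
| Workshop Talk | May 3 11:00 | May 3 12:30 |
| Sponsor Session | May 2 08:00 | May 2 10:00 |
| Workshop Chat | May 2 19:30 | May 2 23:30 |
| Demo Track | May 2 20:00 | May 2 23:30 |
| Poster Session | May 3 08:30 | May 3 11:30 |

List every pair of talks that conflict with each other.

Demo Track & Workshop Chat, Poster Session & Workshop Talk

Sorted by start: Sponsor Session, Workshop Chat, Demo Track, Poster Session, Workshop Talk, Breakout Q&A.
Workshop Chat starts after Sponsor Session ends — done with Sponsor Session.
Demo Track starts before Workshop Chat ends → Workshop Chat and Demo Track overlap.
Poster Session starts after Workshop Chat ends — done with Workshop Chat.
Poster Session starts after Demo Track ends — done with Demo Track.
Workshop Talk starts before Poster Session ends → Poster Session and Workshop Talk overlap.
Breakout Q&A starts after Poster Session ends.
Breakout Q&A starts after Workshop Talk ends.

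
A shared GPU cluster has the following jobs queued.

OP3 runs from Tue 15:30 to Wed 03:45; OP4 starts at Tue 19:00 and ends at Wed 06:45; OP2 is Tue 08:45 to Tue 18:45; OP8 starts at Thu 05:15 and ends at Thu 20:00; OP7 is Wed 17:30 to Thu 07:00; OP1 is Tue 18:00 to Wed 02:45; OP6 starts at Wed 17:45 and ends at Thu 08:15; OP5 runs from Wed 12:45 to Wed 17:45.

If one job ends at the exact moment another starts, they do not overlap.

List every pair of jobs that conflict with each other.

Sorted by start: OP2, OP3, OP1, OP4, OP5, OP7, OP6, OP8.
OP3 starts before OP2 ends → OP2 and OP3 overlap.
OP1 starts before OP2 ends → OP2 and OP1 overlap.
OP4 starts after OP2 ends, so nothing later overlaps OP2 either.
OP1 starts before OP3 ends → OP3 and OP1 overlap.
OP4 starts before OP3 ends → OP3 and OP4 overlap.
OP5 starts after OP3 ends, so nothing later overlaps OP3 either.
OP4 starts before OP1 ends → OP1 and OP4 overlap.
OP5 starts after OP1 ends, so nothing later overlaps OP1 either.
OP5 starts after OP4 ends, so nothing later overlaps OP4 either.
OP7 starts before OP5 ends → OP5 and OP7 overlap.
OP6 starts exactly when OP5 ends (back-to-back, no overlap), so nothing later overlaps OP5 either.
OP6 starts before OP7 ends → OP7 and OP6 overlap.
OP8 starts before OP7 ends → OP7 and OP8 overlap.
OP8 starts before OP6 ends → OP6 and OP8 overlap.

OP1 & OP2, OP1 & OP3, OP1 & OP4, OP2 & OP3, OP3 & OP4, OP5 & OP7, OP6 & OP7, OP6 & OP8, OP7 & OP8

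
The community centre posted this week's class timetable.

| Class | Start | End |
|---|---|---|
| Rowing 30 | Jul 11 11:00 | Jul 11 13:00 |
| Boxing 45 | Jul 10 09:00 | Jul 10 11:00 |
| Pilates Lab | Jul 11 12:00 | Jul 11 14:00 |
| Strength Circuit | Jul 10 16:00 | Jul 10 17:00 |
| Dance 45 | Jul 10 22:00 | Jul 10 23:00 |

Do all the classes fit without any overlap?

No

Sorted by start: Boxing 45, Strength Circuit, Dance 45, Rowing 30, Pilates Lab.
Strength Circuit starts after Boxing 45 ends, so Boxing 45 has no further overlaps.
Dance 45 starts after Strength Circuit ends, so Strength Circuit has no further overlaps.
Rowing 30 starts after Dance 45 ends, so Dance 45 has no further overlaps.
Pilates Lab starts before Rowing 30 ends → Rowing 30 and Pilates Lab overlap.
That's a conflict, so the schedule is not conflict-free.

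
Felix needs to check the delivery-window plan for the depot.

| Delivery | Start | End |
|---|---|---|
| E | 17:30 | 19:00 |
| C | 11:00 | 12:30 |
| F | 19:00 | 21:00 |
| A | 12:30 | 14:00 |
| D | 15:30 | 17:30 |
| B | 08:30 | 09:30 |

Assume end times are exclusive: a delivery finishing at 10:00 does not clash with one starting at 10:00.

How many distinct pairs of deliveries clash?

Sorted by start: B, C, A, D, E, F.
C starts after B ends, so nothing later overlaps B either.
A starts exactly when C ends (back-to-back, no overlap), so nothing later overlaps C either.
D starts after A ends, so nothing later overlaps A either.
E starts exactly when D ends (back-to-back, no overlap), so nothing later overlaps D either.
F starts exactly when E ends (back-to-back, no overlap).
No pair overlaps.

0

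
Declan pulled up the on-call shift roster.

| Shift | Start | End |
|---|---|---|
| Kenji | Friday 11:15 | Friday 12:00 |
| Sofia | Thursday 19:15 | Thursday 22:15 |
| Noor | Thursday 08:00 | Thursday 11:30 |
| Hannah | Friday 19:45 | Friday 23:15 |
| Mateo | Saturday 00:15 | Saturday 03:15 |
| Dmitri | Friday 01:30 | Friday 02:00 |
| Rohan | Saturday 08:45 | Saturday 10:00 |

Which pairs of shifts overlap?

no conflicts

Check each pair: they overlap iff neither finishes before the other starts.
Sorted by start: Noor, Sofia, Dmitri, Kenji, Hannah, Mateo, Rohan.
Sofia starts after Noor ends, so nothing later overlaps Noor either.
Dmitri starts after Sofia ends, so nothing later overlaps Sofia either.
Kenji starts after Dmitri ends, so nothing later overlaps Dmitri either.
Hannah starts after Kenji ends, so nothing later overlaps Kenji either.
Mateo starts after Hannah ends, so nothing later overlaps Hannah either.
Rohan starts after Mateo ends.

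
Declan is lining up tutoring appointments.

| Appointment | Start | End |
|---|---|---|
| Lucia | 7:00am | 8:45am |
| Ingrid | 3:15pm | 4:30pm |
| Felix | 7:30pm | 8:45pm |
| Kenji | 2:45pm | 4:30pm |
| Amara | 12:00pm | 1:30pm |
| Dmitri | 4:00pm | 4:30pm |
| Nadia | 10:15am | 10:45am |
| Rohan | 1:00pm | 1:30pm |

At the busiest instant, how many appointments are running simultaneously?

3

Walk through starts and ends in time order (an end at T is processed before a start at T):
7:00am start Lucia → 1
8:45am end Lucia → 0
10:15am start Nadia → 1
10:45am end Nadia → 0
12:00pm start Amara → 1
1:00pm start Rohan → 2
1:30pm end Amara → 1
1:30pm end Rohan → 0
2:45pm start Kenji → 1
3:15pm start Ingrid → 2
4:00pm start Dmitri → 3
4:30pm end Dmitri → 2
4:30pm end Ingrid → 1
4:30pm end Kenji → 0
7:30pm start Felix → 1
8:45pm end Felix → 0
Peak is 3, at 4:00pm (Dmitri, Ingrid, Kenji).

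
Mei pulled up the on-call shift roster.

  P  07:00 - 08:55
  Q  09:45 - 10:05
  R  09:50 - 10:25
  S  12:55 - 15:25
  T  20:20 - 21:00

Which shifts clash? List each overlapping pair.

Sorted by start: P, Q, R, S, T.
Q starts after P ends, so P has no further overlaps.
R starts before Q ends → Q and R overlap.
S starts after Q ends, so Q has no further overlaps.
S starts after R ends, so R has no further overlaps.
T starts after S ends.

Q & R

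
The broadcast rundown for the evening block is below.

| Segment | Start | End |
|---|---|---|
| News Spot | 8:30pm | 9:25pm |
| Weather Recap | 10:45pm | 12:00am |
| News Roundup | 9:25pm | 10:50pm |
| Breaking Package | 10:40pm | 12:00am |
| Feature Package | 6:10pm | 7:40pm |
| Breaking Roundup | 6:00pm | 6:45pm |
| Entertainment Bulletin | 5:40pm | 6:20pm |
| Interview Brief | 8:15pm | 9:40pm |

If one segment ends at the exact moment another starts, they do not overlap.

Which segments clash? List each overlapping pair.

Breaking Package & News Roundup, Breaking Package & Weather Recap, Breaking Roundup & Entertainment Bulletin, Breaking Roundup & Feature Package, Entertainment Bulletin & Feature Package, Interview Brief & News Roundup, Interview Brief & News Spot, News Roundup & Weather Recap

Check each pair: they overlap iff neither finishes before the other starts.
Sorted by start: Entertainment Bulletin, Breaking Roundup, Feature Package, Interview Brief, News Spot, News Roundup, Breaking Package, Weather Recap.
Breaking Roundup starts before Entertainment Bulletin ends → Entertainment Bulletin and Breaking Roundup overlap.
Feature Package starts before Entertainment Bulletin ends → Entertainment Bulletin and Feature Package overlap.
Interview Brief starts after Entertainment Bulletin ends, so Entertainment Bulletin has no further overlaps.
Feature Package starts before Breaking Roundup ends → Breaking Roundup and Feature Package overlap.
Interview Brief starts after Breaking Roundup ends, so Breaking Roundup has no further overlaps.
Interview Brief starts after Feature Package ends, so Feature Package has no further overlaps.
News Spot starts before Interview Brief ends → Interview Brief and News Spot overlap.
News Roundup starts before Interview Brief ends → Interview Brief and News Roundup overlap.
Breaking Package starts after Interview Brief ends, so Interview Brief has no further overlaps.
News Roundup starts exactly when News Spot ends (back-to-back, no overlap), so News Spot has no further overlaps.
Breaking Package starts before News Roundup ends → News Roundup and Breaking Package overlap.
Weather Recap starts before News Roundup ends → News Roundup and Weather Recap overlap.
Weather Recap starts before Breaking Package ends → Breaking Package and Weather Recap overlap.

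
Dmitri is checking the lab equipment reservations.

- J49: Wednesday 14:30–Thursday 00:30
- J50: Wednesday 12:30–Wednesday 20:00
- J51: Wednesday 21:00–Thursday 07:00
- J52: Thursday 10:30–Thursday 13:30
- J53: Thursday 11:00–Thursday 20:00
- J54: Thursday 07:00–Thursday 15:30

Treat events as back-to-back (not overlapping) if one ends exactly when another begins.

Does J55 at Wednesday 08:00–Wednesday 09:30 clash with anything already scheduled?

No — it doesn't clash with anything

J50: starts Wednesday 12:30 at or after J55 ends Wednesday 09:30 → clear.
J49: starts Wednesday 14:30 at or after J55 ends Wednesday 09:30 → clear.
J51: starts Wednesday 21:00 at or after J55 ends Wednesday 09:30 → clear.
J54: starts Thursday 07:00 at or after J55 ends Wednesday 09:30 → clear.
J52: starts Thursday 10:30 at or after J55 ends Wednesday 09:30 → clear.
J53: starts Thursday 11:00 at or after J55 ends Wednesday 09:30 → clear.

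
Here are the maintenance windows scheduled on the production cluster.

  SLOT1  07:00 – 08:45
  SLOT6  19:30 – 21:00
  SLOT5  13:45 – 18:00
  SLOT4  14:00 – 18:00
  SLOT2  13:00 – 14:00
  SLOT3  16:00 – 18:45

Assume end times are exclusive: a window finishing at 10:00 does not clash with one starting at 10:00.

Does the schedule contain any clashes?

Yes

Sorted by start: SLOT1, SLOT2, SLOT5, SLOT4, SLOT3, SLOT6.
SLOT2 starts after SLOT1 ends — done with SLOT1.
SLOT5 starts before SLOT2 ends → SLOT2 and SLOT5 overlap.
That's a conflict, so the schedule is not conflict-free.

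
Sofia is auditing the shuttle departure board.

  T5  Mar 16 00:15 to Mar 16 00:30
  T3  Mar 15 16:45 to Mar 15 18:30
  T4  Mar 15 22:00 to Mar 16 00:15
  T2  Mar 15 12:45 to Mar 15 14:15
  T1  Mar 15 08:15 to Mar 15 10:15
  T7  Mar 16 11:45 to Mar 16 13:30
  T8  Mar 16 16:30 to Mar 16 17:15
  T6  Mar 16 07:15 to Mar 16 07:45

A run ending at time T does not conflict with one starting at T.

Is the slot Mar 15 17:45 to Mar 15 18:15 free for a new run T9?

T1: ends Mar 15 10:15 at or before T9 starts Mar 15 17:45 → clear.
T2: ends Mar 15 14:15 at or before T9 starts Mar 15 17:45 → clear.
T3: starts Mar 15 16:45 before T9 ends Mar 15 18:15, and ends Mar 15 18:30 after T9 starts Mar 15 17:45 → overlap.
T4: starts Mar 15 22:00 at or after T9 ends Mar 15 18:15 → clear.
T5: starts Mar 16 00:15 at or after T9 ends Mar 15 18:15 → clear.
T6: starts Mar 16 07:15 at or after T9 ends Mar 15 18:15 → clear.
T7: starts Mar 16 11:45 at or after T9 ends Mar 15 18:15 → clear.
T8: starts Mar 16 16:30 at or after T9 ends Mar 15 18:15 → clear.
T9 overlaps T3.

No — it overlaps T3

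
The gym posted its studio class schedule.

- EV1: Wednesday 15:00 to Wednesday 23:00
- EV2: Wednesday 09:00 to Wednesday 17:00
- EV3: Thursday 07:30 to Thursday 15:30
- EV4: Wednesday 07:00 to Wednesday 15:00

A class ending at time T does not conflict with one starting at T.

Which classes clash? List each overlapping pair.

Sorted by start: EV4, EV2, EV1, EV3.
EV2 starts before EV4 ends → EV4 and EV2 overlap.
EV1 starts exactly when EV4 ends (back-to-back, no overlap) — done with EV4.
EV1 starts before EV2 ends → EV2 and EV1 overlap.
EV3 starts after EV2 ends.
EV3 starts after EV1 ends.

EV1 & EV2, EV2 & EV4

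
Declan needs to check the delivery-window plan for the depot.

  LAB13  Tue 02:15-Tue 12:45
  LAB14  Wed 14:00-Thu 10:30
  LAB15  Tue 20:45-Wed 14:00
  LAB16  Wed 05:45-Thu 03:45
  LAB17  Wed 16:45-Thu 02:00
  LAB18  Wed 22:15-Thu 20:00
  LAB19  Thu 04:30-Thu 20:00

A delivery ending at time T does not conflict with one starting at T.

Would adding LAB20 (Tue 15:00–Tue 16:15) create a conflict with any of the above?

LAB13: ends Tue 12:45 at or before LAB20 starts Tue 15:00 → clear.
LAB15: starts Tue 20:45 at or after LAB20 ends Tue 16:15 → clear.
LAB16: starts Wed 05:45 at or after LAB20 ends Tue 16:15 → clear.
LAB14: starts Wed 14:00 at or after LAB20 ends Tue 16:15 → clear.
LAB17: starts Wed 16:45 at or after LAB20 ends Tue 16:15 → clear.
LAB18: starts Wed 22:15 at or after LAB20 ends Tue 16:15 → clear.
LAB19: starts Thu 04:30 at or after LAB20 ends Tue 16:15 → clear.

No — it doesn't clash with anything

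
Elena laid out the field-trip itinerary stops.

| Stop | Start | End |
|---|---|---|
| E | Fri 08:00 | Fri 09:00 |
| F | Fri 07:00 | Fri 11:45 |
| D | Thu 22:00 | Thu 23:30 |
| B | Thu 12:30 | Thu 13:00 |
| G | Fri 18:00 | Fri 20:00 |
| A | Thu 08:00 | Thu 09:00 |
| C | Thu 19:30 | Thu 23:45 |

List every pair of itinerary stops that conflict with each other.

Sorted by start: A, B, C, D, F, E, G.
B starts after A ends, so A has no further overlaps.
C starts after B ends, so B has no further overlaps.
D starts before C ends → C and D overlap.
F starts after C ends, so C has no further overlaps.
F starts after D ends, so D has no further overlaps.
E starts before F ends → F and E overlap.
G starts after F ends.
G starts after E ends.

C & D, E & F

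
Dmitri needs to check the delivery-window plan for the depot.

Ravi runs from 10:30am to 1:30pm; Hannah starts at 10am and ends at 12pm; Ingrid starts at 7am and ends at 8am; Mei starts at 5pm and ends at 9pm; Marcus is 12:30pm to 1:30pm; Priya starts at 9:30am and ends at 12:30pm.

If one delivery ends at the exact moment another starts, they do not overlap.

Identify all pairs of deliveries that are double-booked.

Hannah & Priya, Hannah & Ravi, Marcus & Ravi, Priya & Ravi

Two intervals overlap when each starts before the other ends.
Sorted by start: Ingrid, Priya, Hannah, Ravi, Marcus, Mei.
Priya starts after Ingrid ends, so Ingrid has no further overlaps.
Hannah starts before Priya ends → Priya and Hannah overlap.
Ravi starts before Priya ends → Priya and Ravi overlap.
Marcus starts exactly when Priya ends (back-to-back, no overlap), so Priya has no further overlaps.
Ravi starts before Hannah ends → Hannah and Ravi overlap.
Marcus starts after Hannah ends, so Hannah has no further overlaps.
Marcus starts before Ravi ends → Ravi and Marcus overlap.
Mei starts after Ravi ends.
Mei starts after Marcus ends.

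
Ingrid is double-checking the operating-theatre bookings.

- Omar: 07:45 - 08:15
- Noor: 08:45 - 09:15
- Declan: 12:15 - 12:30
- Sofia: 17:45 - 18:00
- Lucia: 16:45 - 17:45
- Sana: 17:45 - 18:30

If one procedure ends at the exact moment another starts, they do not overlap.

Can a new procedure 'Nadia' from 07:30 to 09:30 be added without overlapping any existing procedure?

No — it overlaps Noor, Omar

Omar: starts 07:45 before Nadia ends 09:30, and ends 08:15 after Nadia starts 07:30 → overlap.
Noor: starts 08:45 before Nadia ends 09:30, and ends 09:15 after Nadia starts 07:30 → overlap.
Declan: starts 12:15 at or after Nadia ends 09:30 → clear.
Lucia: starts 16:45 at or after Nadia ends 09:30 → clear.
Sofia: starts 17:45 at or after Nadia ends 09:30 → clear.
Sana: starts 17:45 at or after Nadia ends 09:30 → clear.
Nadia overlaps Omar, Noor.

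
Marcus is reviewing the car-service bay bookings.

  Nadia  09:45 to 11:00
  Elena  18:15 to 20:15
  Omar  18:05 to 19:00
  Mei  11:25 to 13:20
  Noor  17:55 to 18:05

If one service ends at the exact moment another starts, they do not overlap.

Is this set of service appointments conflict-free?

Two intervals overlap when each starts before the other ends.
Sorted by start: Nadia, Mei, Noor, Omar, Elena.
Mei starts after Nadia ends; Nadia is clear from here.
Noor starts after Mei ends; Mei is clear from here.
Omar starts exactly when Noor ends (back-to-back, no overlap); Noor is clear from here.
Elena starts before Omar ends → Omar and Elena overlap.
That's a conflict, so the schedule is not conflict-free.

No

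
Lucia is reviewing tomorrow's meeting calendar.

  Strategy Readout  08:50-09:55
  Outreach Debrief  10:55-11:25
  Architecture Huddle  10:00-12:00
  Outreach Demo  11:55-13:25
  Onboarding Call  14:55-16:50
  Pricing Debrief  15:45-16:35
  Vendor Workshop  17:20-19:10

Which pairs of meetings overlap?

Architecture Huddle & Outreach Debrief, Architecture Huddle & Outreach Demo, Onboarding Call & Pricing Debrief

Two intervals overlap when each starts before the other ends.
Sorted by start: Strategy Readout, Architecture Huddle, Outreach Debrief, Outreach Demo, Onboarding Call, Pricing Debrief, Vendor Workshop.
Architecture Huddle starts after Strategy Readout ends, so nothing later overlaps Strategy Readout either.
Outreach Debrief starts before Architecture Huddle ends → Architecture Huddle and Outreach Debrief overlap.
Outreach Demo starts before Architecture Huddle ends → Architecture Huddle and Outreach Demo overlap.
Onboarding Call starts after Architecture Huddle ends, so nothing later overlaps Architecture Huddle either.
Outreach Demo starts after Outreach Debrief ends, so nothing later overlaps Outreach Debrief either.
Onboarding Call starts after Outreach Demo ends, so nothing later overlaps Outreach Demo either.
Pricing Debrief starts before Onboarding Call ends → Onboarding Call and Pricing Debrief overlap.
Vendor Workshop starts after Onboarding Call ends.
Vendor Workshop starts after Pricing Debrief ends.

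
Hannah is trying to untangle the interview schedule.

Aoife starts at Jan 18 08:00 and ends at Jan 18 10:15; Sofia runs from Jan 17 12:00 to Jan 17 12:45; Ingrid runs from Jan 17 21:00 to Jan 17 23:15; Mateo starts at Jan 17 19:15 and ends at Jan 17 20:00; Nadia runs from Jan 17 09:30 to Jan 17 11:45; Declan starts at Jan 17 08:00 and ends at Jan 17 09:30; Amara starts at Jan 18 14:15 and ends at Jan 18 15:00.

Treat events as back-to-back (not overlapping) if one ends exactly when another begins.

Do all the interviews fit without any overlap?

Yes

Two intervals overlap when each starts before the other ends.
Sorted by start: Declan, Nadia, Sofia, Mateo, Ingrid, Aoife, Amara.
Nadia starts exactly when Declan ends (back-to-back, no overlap), so Declan has no further overlaps.
Sofia starts after Nadia ends, so Nadia has no further overlaps.
Mateo starts after Sofia ends, so Sofia has no further overlaps.
Ingrid starts after Mateo ends, so Mateo has no further overlaps.
Aoife starts after Ingrid ends, so Ingrid has no further overlaps.
Amara starts after Aoife ends.
Every pair is clear; the schedule has no overlaps.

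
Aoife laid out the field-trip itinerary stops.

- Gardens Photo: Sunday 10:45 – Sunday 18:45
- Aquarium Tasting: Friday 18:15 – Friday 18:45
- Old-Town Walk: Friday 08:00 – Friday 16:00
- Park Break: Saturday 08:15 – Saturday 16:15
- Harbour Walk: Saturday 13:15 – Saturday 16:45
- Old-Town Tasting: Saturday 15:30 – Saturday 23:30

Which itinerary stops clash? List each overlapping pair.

Sorted by start: Old-Town Walk, Aquarium Tasting, Park Break, Harbour Walk, Old-Town Tasting, Gardens Photo.
Aquarium Tasting starts after Old-Town Walk ends — done with Old-Town Walk.
Park Break starts after Aquarium Tasting ends — done with Aquarium Tasting.
Harbour Walk starts before Park Break ends → Park Break and Harbour Walk overlap.
Old-Town Tasting starts before Park Break ends → Park Break and Old-Town Tasting overlap.
Gardens Photo starts after Park Break ends.
Old-Town Tasting starts before Harbour Walk ends → Harbour Walk and Old-Town Tasting overlap.
Gardens Photo starts after Harbour Walk ends.
Gardens Photo starts after Old-Town Tasting ends.

Harbour Walk & Old-Town Tasting, Harbour Walk & Park Break, Old-Town Tasting & Park Break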